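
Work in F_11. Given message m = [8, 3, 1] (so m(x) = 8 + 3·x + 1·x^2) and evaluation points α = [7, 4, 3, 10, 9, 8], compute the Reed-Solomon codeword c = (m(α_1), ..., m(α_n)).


c = [1, 3, 4, 6, 6, 8]

Message polynomial: m(x) = 8 + 3·x + 1·x^2 (mod 11).
For each evaluation point α_i, compute m(α_i) mod 11:
  α_1 = 7: Horner steps 1 → 10 → 1, so m(7) = 1.
  α_2 = 4: Horner steps 1 → 7 → 3, so m(4) = 3.
  α_3 = 3: Horner steps 1 → 6 → 4, so m(3) = 4.
  α_4 = 10: Horner steps 1 → 2 → 6, so m(10) = 6.
  α_5 = 9: Horner steps 1 → 1 → 6, so m(9) = 6.
  α_6 = 8: Horner steps 1 → 0 → 8, so m(8) = 8.
Codeword c = [1, 3, 4, 6, 6, 8] ∈ F_11^6.


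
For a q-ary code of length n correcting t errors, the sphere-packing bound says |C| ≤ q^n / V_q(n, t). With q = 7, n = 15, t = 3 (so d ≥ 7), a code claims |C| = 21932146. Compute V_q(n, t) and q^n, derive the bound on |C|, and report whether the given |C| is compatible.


V_q(n, t) = 102151, q^n = 4747561509943, Hamming bound = 46475918, |C| = 21932146 ≤ bound (satisfied).

Step 1: Compute V_q(n, t) = Σ_{j=0}^3 C(n, j) (q−1)^j.
  j = 0: C(15,0)·(6)^0 = 1·1 = 1.
  j = 1: C(15,1)·(6)^1 = 15·6 = 90.
  j = 2: C(15,2)·(6)^2 = 105·36 = 3780.
  j = 3: C(15,3)·(6)^3 = 455·216 = 98280.
  V_q(n, t) = 1 + 90 + 3780 + 98280 = 102151.
Step 2: q^n = 7^15 = 4747561509943.
Step 3: Hamming bound ⌊q^n / V_q(n,t)⌋ = ⌊4747561509943/102151⌋ = 46475918.
Step 4: Compare |C| = 21932146 to 46475918: satisfied.
The claimed |C| lies below the Hamming bound.


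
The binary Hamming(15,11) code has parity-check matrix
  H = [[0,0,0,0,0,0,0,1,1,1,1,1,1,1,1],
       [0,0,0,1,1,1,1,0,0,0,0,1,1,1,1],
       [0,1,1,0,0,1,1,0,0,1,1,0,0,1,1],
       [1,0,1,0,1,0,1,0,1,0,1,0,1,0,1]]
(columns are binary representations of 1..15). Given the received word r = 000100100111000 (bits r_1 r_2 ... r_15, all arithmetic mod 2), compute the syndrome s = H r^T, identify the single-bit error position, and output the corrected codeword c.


s = (1, 1, 1, 0)^T, error position = 14, corrected codeword c = 000100100111010

Compute s = H r^T mod 2 one row at a time:
  s_1 = 0 + 0 + 1 + 1 + 1 + 0 + 0 + 0 = 3 ≡ 1 (mod 2).
  s_2 = 1 + 0 + 0 + 1 + 1 + 0 + 0 + 0 = 3 ≡ 1 (mod 2).
  s_3 = 0 + 0 + 0 + 1 + 1 + 1 + 0 + 0 = 3 ≡ 1 (mod 2).
  s_4 = 0 + 0 + 0 + 1 + 0 + 1 + 0 + 0 = 2 ≡ 0 (mod 2).
s = (1, 1, 1, 0)^T — this equals column 14 of H (binary 1110), so error is at position 14.
Correct: flip bit 14 of r = 000100100111000 to get c = 000100100111010.


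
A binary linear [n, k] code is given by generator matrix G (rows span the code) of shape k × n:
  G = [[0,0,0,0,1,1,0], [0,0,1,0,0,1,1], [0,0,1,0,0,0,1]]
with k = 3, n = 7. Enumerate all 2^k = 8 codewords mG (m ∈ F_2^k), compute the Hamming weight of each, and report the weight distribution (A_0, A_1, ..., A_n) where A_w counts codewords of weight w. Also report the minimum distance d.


Weight distribution: A_0 = 1, A_1 = 2, A_2 = 2, A_3 = 2, A_4 = 1. Minimum distance d = 1.

Enumerate all 2^3 = 8 messages m ∈ F_2^3.
For each, compute codeword c = mG in F_2^7, then tally its weight.
  m = 000 → c = 0000000, weight = 0.
  m = 100 → c = 0000110, weight = 2.
  m = 010 → c = 0010011, weight = 3.
  m = 110 → c = 0010101, weight = 3.
  m = 001 → c = 0010001, weight = 2.
  m = 101 → c = 0010111, weight = 4.
  m = 011 → c = 0000010, weight = 1.
  m = 111 → c = 0000100, weight = 1.
Tally weights:
  weight 0: 1 codewords.
  weight 1: 2 codewords.
  weight 2: 2 codewords.
  weight 3: 2 codewords.
  weight 4: 1 codewords.
Minimum distance d = smallest w > 0 with A_w > 0 = 1.
Sanity: Σ A_w = 8 = 2^3 = 8 ✓.


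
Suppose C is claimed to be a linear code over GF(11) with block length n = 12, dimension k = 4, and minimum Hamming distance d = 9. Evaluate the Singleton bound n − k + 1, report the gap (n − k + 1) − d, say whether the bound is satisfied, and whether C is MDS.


Singleton RHS = n − k + 1 = 9, slack = 0, bound satisfied, MDS.

Singleton bound: d ≤ n − k + 1.
Here n = 12, k = 4, so n − k + 1 = 9.
Given d = 9, check d ≤ 9: YES.
Slack = (n − k + 1) − d = 0.
The code is MDS (slack = 0).
Description: the claimed parameters are [12, 4, 9]_11; such a code would be MDS (meets Singleton bound).


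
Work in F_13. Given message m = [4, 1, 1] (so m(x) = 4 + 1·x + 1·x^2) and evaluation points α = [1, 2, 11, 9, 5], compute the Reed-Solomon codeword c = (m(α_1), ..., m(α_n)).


c = [6, 10, 6, 3, 8]

Message polynomial: m(x) = 4 + 1·x + 1·x^2 (mod 13).
For each evaluation point α_i, compute m(α_i) mod 13:
  α_1 = 1: Horner steps 1 → 2 → 6, so m(1) = 6.
  α_2 = 2: Horner steps 1 → 3 → 10, so m(2) = 10.
  α_3 = 11: Horner steps 1 → 12 → 6, so m(11) = 6.
  α_4 = 9: Horner steps 1 → 10 → 3, so m(9) = 3.
  α_5 = 5: Horner steps 1 → 6 → 8, so m(5) = 8.
Codeword c = [6, 10, 6, 3, 8] ∈ F_13^5.


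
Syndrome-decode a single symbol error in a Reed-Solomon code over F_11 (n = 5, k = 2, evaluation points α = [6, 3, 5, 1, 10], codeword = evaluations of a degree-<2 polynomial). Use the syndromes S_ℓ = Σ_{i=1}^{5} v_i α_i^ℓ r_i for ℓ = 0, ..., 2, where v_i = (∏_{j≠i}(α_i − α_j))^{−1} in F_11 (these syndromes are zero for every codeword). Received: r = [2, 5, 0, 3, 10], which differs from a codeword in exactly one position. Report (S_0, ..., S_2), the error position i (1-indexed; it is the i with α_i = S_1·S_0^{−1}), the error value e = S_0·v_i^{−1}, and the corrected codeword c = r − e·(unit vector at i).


S = (5, 4, 1), error at position 2, error magnitude e = 9, c = [2, 7, 0, 3, 10].

Step 1: column multipliers v_i = (∏_{j≠i}(α_i − α_j))^{−1} mod 11.
  i = 1 (α = 6): (6−3)(6−5)(6−1)(6−10) = 3·1·5·(−4) = −60 ≡ 6, so v_1 = 6^{−1} = 2 (mod 11).
  i = 2 (α = 3): (3−6)(3−5)(3−1)(3−10) = (−3)·(−2)·2·(−7) = −84 ≡ 4, so v_2 = 4^{−1} = 3 (mod 11).
  i = 3 (α = 5): (5−6)(5−3)(5−1)(5−10) = (−1)·2·4·(−5) = 40 ≡ 7, so v_3 = 7^{−1} = 8 (mod 11).
  i = 4 (α = 1): (1−6)(1−3)(1−5)(1−10) = (−5)·(−2)·(−4)·(−9) = 360 ≡ 8, so v_4 = 8^{−1} = 7 (mod 11).
  i = 5 (α = 10): (10−6)(10−3)(10−5)(10−1) = 4·7·5·9 = 1260 ≡ 6, so v_5 = 6^{−1} = 2 (mod 11).
  v = [2, 3, 8, 7, 2].
Step 2: syndromes of r = [2, 5, 0, 3, 10] (all sums mod 11).
  S_0 = Σ v_i r_i = 2·2 + 3·5 + 8·0 + 7·3 + 2·10 = 60 ≡ 5.
  S_1 = Σ v_i α_i r_i = 2·6·2 + 3·3·5 + 8·5·0 + 7·1·3 + 2·10·10 = 290 ≡ 4.
  α_i^2 mod 11 = [3, 9, 3, 1, 1].
  S_2 = Σ v_i α_i^2 r_i = 2·3·2 + 3·9·5 + 8·3·0 + 7·1·3 + 2·1·10 = 188 ≡ 1.
  S = (5, 4, 1) ≠ 0, so r is not a codeword (an error is present).
Step 3: locate the error. For a single error e at position i, S_ℓ = v_i·e·α_i^ℓ, so α_err = S_1/S_0.
  S_0^{−1} = 5^{−1} = 9 (mod 11), so α_err = 4·9 = 36 ≡ 3 = α_2. Error position i = 2.
  Consistency check: S_2/S_1 = 1·3 = 3 ≡ 3 = α_err ✓ (single-error assumption holds).
Step 4: error magnitude e = S_0/v_2 = S_0·∏_{j≠2}(α_2 − α_j) = 5·4 = 20 ≡ 9 (mod 11).
Step 5: correct position 2: c_2 = r_2 − e = 5 − 9 ≡ 7 (mod 11). Hence c = [2, 7, 0, 3, 10].
  Check: interpolating c through the α_i gives m(x) = 1 + 2·x (degree < 2) with m(α_i) = c_i for every i, so c is indeed a codeword.


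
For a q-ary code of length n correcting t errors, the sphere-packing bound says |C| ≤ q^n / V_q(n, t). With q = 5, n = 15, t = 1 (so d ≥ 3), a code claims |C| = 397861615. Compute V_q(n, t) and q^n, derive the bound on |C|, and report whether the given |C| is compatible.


V_q(n, t) = 61, q^n = 30517578125, Hamming bound = 500288165, |C| = 397861615 ≤ bound (satisfied).

Step 1: Compute V_q(n, t) = Σ_{j=0}^1 C(n, j) (q−1)^j.
  j = 0: C(15,0)·(4)^0 = 1·1 = 1.
  j = 1: C(15,1)·(4)^1 = 15·4 = 60.
  V_q(n, t) = 1 + 60 = 61.
Step 2: q^n = 5^15 = 30517578125.
Step 3: Hamming bound ⌊q^n / V_q(n,t)⌋ = ⌊30517578125/61⌋ = 500288165.
Step 4: Compare |C| = 397861615 to 500288165: satisfied.
The claimed |C| lies below the Hamming bound.


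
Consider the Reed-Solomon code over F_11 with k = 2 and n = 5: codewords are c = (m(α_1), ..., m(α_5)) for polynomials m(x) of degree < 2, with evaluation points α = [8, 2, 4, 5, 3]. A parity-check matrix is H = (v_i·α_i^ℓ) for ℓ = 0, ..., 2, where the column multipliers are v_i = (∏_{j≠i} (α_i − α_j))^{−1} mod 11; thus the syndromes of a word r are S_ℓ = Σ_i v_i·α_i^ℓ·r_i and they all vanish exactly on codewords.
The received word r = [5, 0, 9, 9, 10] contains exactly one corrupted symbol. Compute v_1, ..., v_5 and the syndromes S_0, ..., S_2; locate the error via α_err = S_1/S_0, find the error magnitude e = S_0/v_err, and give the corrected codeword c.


S = (3, 4, 9), error at position 4, error magnitude e = 1, c = [5, 0, 9, 8, 10].

Step 1: column multipliers v_i = (∏_{j≠i}(α_i − α_j))^{−1} mod 11.
  i = 1 (α = 8): (8−2)(8−4)(8−5)(8−3) = 6·4·3·5 = 360 ≡ 8, so v_1 = 8^{−1} = 7 (mod 11).
  i = 2 (α = 2): (2−8)(2−4)(2−5)(2−3) = (−6)·(−2)·(−3)·(−1) = 36 ≡ 3, so v_2 = 3^{−1} = 4 (mod 11).
  i = 3 (α = 4): (4−8)(4−2)(4−5)(4−3) = (−4)·2·(−1)·1 = 8 ≡ 8, so v_3 = 8^{−1} = 7 (mod 11).
  i = 4 (α = 5): (5−8)(5−2)(5−4)(5−3) = (−3)·3·1·2 = −18 ≡ 4, so v_4 = 4^{−1} = 3 (mod 11).
  i = 5 (α = 3): (3−8)(3−2)(3−4)(3−5) = (−5)·1·(−1)·(−2) = −10 ≡ 1, so v_5 = 1^{−1} = 1 (mod 11).
  v = [7, 4, 7, 3, 1].
Step 2: syndromes of r = [5, 0, 9, 9, 10] (all sums mod 11).
  S_0 = Σ v_i r_i = 7·5 + 4·0 + 7·9 + 3·9 + 1·10 = 135 ≡ 3.
  S_1 = Σ v_i α_i r_i = 7·8·5 + 4·2·0 + 7·4·9 + 3·5·9 + 1·3·10 = 697 ≡ 4.
  α_i^2 mod 11 = [9, 4, 5, 3, 9].
  S_2 = Σ v_i α_i^2 r_i = 7·9·5 + 4·4·0 + 7·5·9 + 3·3·9 + 1·9·10 = 801 ≡ 9.
  S = (3, 4, 9) ≠ 0, so r is not a codeword (an error is present).
Step 3: locate the error. For a single error e at position i, S_ℓ = v_i·e·α_i^ℓ, so α_err = S_1/S_0.
  S_0^{−1} = 3^{−1} = 4 (mod 11), so α_err = 4·4 = 16 ≡ 5 = α_4. Error position i = 4.
  Consistency check: S_2/S_1 = 9·3 = 27 ≡ 5 = α_err ✓ (single-error assumption holds).
Step 4: error magnitude e = S_0/v_4 = S_0·∏_{j≠4}(α_4 − α_j) = 3·4 = 12 ≡ 1 (mod 11).
Step 5: correct position 4: c_4 = r_4 − e = 9 − 1 ≡ 8 (mod 11). Hence c = [5, 0, 9, 8, 10].
  Check: interpolating c through the α_i gives m(x) = 2 + 10·x (degree < 2) with m(α_i) = c_i for every i, so c is indeed a codeword.


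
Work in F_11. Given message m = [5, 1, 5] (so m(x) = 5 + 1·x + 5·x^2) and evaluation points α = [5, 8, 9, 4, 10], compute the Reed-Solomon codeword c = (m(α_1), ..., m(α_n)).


c = [3, 3, 1, 1, 9]

Message polynomial: m(x) = 5 + 1·x + 5·x^2 (mod 11).
For each evaluation point α_i, compute m(α_i) mod 11:
  α_1 = 5: Horner steps 5 → 4 → 3, so m(5) = 3.
  α_2 = 8: Horner steps 5 → 8 → 3, so m(8) = 3.
  α_3 = 9: Horner steps 5 → 2 → 1, so m(9) = 1.
  α_4 = 4: Horner steps 5 → 10 → 1, so m(4) = 1.
  α_5 = 10: Horner steps 5 → 7 → 9, so m(10) = 9.
Codeword c = [3, 3, 1, 1, 9] ∈ F_11^5.


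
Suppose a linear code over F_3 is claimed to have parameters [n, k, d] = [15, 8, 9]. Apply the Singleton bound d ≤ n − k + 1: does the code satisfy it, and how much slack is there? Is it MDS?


Singleton RHS = n − k + 1 = 8, slack = -1, bound violated (no such code; not MDS).

Singleton bound: d ≤ n − k + 1.
Here n = 15, k = 8, so n − k + 1 = 8.
Given d = 9, check d ≤ 8: NO.
Slack = (n − k + 1) − d = -1.
The slack is negative: d = 9 exceeds n − k + 1 = 8 by 1, so the Singleton bound is violated and no linear [15, 8, 9]_3 code can exist. In particular it is not MDS (MDS requires d = n − k + 1 exactly).
Description: the claimed parameters are [15, 8, 9]_3; such a code would be impossible (violates the Singleton bound).


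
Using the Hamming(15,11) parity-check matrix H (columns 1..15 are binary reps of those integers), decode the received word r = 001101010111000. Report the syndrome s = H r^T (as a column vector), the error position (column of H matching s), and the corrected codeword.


s = (0, 1, 0, 0)^T, error position = 4, corrected codeword c = 001001010111000

Compute s = H r^T mod 2 one row at a time:
  s_1 = 1 + 0 + 1 + 1 + 1 + 0 + 0 + 0 = 4 ≡ 0 (mod 2).
  s_2 = 1 + 0 + 1 + 0 + 1 + 0 + 0 + 0 = 3 ≡ 1 (mod 2).
  s_3 = 0 + 1 + 1 + 0 + 1 + 1 + 0 + 0 = 4 ≡ 0 (mod 2).
  s_4 = 0 + 1 + 0 + 0 + 0 + 1 + 0 + 0 = 2 ≡ 0 (mod 2).
s = (0, 1, 0, 0)^T — this equals column 4 of H (binary 0100), so error is at position 4.
Correct: flip bit 4 of r = 001101010111000 to get c = 001001010111000.


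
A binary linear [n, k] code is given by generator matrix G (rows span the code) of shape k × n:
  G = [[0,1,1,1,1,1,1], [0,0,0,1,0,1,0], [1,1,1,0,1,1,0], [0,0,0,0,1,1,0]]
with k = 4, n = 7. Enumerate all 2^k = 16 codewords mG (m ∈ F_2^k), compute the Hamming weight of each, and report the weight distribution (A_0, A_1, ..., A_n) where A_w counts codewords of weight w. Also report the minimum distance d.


Weight distribution: A_0 = 1, A_2 = 3, A_3 = 4, A_4 = 3, A_5 = 4, A_6 = 1. Minimum distance d = 2.

Enumerate all 2^4 = 16 messages m ∈ F_2^4.
For each, compute codeword c = mG in F_2^7, then tally its weight.
  m = 0000 → c = 0000000, weight = 0.
  m = 1000 → c = 0111111, weight = 6.
  m = 0100 → c = 0001010, weight = 2.
  m = 1100 → c = 0110101, weight = 4.
  m = 0010 → c = 1110110, weight = 5.
  m = 1010 → c = 1001001, weight = 3.
  m = 0110 → c = 1111100, weight = 5.
  m = 1110 → c = 1000011, weight = 3.
  m = 0001 → c = 0000110, weight = 2.
  m = 1001 → c = 0111001, weight = 4.
  m = 0101 → c = 0001100, weight = 2.
  m = 1101 → c = 0110011, weight = 4.
  m = 0011 → c = 1110000, weight = 3.
  m = 1011 → c = 1001111, weight = 5.
  m = 0111 → c = 1111010, weight = 5.
  m = 1111 → c = 1000101, weight = 3.
Tally weights:
  weight 0: 1 codewords.
  weight 2: 3 codewords.
  weight 3: 4 codewords.
  weight 4: 3 codewords.
  weight 5: 4 codewords.
  weight 6: 1 codewords.
Minimum distance d = smallest w > 0 with A_w > 0 = 2.
Sanity: Σ A_w = 16 = 2^4 = 16 ✓.


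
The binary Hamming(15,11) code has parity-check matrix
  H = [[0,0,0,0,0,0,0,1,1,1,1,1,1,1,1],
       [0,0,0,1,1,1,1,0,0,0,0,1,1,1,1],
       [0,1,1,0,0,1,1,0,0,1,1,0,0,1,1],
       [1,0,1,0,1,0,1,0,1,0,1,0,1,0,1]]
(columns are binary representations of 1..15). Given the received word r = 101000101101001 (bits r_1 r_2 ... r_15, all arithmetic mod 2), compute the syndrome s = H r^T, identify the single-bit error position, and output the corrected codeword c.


s = (0, 1, 0, 1)^T, error position = 5, corrected codeword c = 101010101101001

Compute s = H r^T mod 2 one row at a time:
  s_1 = 0 + 1 + 1 + 0 + 1 + 0 + 0 + 1 = 4 ≡ 0 (mod 2).
  s_2 = 0 + 0 + 0 + 1 + 1 + 0 + 0 + 1 = 3 ≡ 1 (mod 2).
  s_3 = 0 + 1 + 0 + 1 + 1 + 0 + 0 + 1 = 4 ≡ 0 (mod 2).
  s_4 = 1 + 1 + 0 + 1 + 1 + 0 + 0 + 1 = 5 ≡ 1 (mod 2).
s = (0, 1, 0, 1)^T — this equals column 5 of H (binary 0101), so error is at position 5.
Correct: flip bit 5 of r = 101000101101001 to get c = 101010101101001.


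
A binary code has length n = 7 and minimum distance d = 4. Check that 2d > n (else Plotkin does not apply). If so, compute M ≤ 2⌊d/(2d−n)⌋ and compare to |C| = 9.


Plotkin bound M ≤ 8; given |C| = 9 > bound (violated).

Check applicability: 2d = 8, n = 7.
2d − n = 1 > 0, so Plotkin applies.
Compute d/(2d−n) = 4/1 ≈ 4.0000.
⌊d/(2d−n)⌋ = 4.
Plotkin bound: M ≤ 2·4 = 8.
Given |C| = 9, check: VIOLATED.
This |C| is above the Plotkin bound, so no binary code with n = 7, d = 4 and 9 codewords exists.


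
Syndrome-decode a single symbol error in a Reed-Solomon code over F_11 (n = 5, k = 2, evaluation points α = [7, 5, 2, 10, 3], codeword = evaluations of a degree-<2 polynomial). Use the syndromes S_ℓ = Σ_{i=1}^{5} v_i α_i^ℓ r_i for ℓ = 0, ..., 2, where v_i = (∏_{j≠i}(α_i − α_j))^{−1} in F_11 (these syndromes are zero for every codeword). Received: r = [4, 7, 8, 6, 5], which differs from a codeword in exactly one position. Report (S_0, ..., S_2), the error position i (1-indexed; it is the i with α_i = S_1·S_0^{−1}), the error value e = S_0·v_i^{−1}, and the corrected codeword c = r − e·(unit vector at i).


S = (6, 8, 7), error at position 2, error magnitude e = 8, c = [4, 10, 8, 6, 5].

Step 1: column multipliers v_i = (∏_{j≠i}(α_i − α_j))^{−1} mod 11.
  i = 1 (α = 7): (7−5)(7−2)(7−10)(7−3) = 2·5·(−3)·4 = −120 ≡ 1, so v_1 = 1^{−1} = 1 (mod 11).
  i = 2 (α = 5): (5−7)(5−2)(5−10)(5−3) = (−2)·3·(−5)·2 = 60 ≡ 5, so v_2 = 5^{−1} = 9 (mod 11).
  i = 3 (α = 2): (2−7)(2−5)(2−10)(2−3) = (−5)·(−3)·(−8)·(−1) = 120 ≡ 10, so v_3 = 10^{−1} = 10 (mod 11).
  i = 4 (α = 10): (10−7)(10−5)(10−2)(10−3) = 3·5·8·7 = 840 ≡ 4, so v_4 = 4^{−1} = 3 (mod 11).
  i = 5 (α = 3): (3−7)(3−5)(3−2)(3−10) = (−4)·(−2)·1·(−7) = −56 ≡ 10, so v_5 = 10^{−1} = 10 (mod 11).
  v = [1, 9, 10, 3, 10].
Step 2: syndromes of r = [4, 7, 8, 6, 5] (all sums mod 11).
  S_0 = Σ v_i r_i = 1·4 + 9·7 + 10·8 + 3·6 + 10·5 = 215 ≡ 6.
  S_1 = Σ v_i α_i r_i = 1·7·4 + 9·5·7 + 10·2·8 + 3·10·6 + 10·3·5 = 833 ≡ 8.
  α_i^2 mod 11 = [5, 3, 4, 1, 9].
  S_2 = Σ v_i α_i^2 r_i = 1·5·4 + 9·3·7 + 10·4·8 + 3·1·6 + 10·9·5 = 997 ≡ 7.
  S = (6, 8, 7) ≠ 0, so r is not a codeword (an error is present).
Step 3: locate the error. For a single error e at position i, S_ℓ = v_i·e·α_i^ℓ, so α_err = S_1/S_0.
  S_0^{−1} = 6^{−1} = 2 (mod 11), so α_err = 8·2 = 16 ≡ 5 = α_2. Error position i = 2.
  Consistency check: S_2/S_1 = 7·7 = 49 ≡ 5 = α_err ✓ (single-error assumption holds).
Step 4: error magnitude e = S_0/v_2 = S_0·∏_{j≠2}(α_2 − α_j) = 6·5 = 30 ≡ 8 (mod 11).
Step 5: correct position 2: c_2 = r_2 − e = 7 − 8 ≡ 10 (mod 11). Hence c = [4, 10, 8, 6, 5].
  Check: interpolating c through the α_i gives m(x) = 3 + 8·x (degree < 2) with m(α_i) = c_i for every i, so c is indeed a codeword.


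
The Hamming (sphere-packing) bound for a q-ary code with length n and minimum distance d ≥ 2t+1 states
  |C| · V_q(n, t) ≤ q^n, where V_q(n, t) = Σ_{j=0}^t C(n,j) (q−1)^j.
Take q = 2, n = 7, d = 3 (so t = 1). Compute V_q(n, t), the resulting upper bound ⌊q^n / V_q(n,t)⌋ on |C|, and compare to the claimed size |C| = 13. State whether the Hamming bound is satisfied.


V_q(n, t) = 8, q^n = 128, Hamming bound = 16, |C| = 13 ≤ bound (satisfied).

Step 1: Compute V_q(n, t) = Σ_{j=0}^1 C(n, j) (q−1)^j.
  j = 0: C(7,0)·(1)^0 = 1·1 = 1.
  j = 1: C(7,1)·(1)^1 = 7·1 = 7.
  V_q(n, t) = 1 + 7 = 8.
Step 2: q^n = 2^7 = 128.
Step 3: Hamming bound ⌊q^n / V_q(n,t)⌋ = ⌊128/8⌋ = 16.
Step 4: Compare |C| = 13 to 16: satisfied.
The claimed |C| lies below the Hamming bound.


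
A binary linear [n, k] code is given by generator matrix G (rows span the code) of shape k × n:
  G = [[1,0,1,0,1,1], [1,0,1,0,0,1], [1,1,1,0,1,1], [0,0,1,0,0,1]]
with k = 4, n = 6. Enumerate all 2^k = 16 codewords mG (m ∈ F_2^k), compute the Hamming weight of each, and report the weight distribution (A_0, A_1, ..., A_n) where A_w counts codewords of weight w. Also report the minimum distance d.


Weight distribution: A_0 = 1, A_1 = 3, A_2 = 4, A_3 = 4, A_4 = 3, A_5 = 1. Minimum distance d = 1.

Enumerate all 2^4 = 16 messages m ∈ F_2^4.
For each, compute codeword c = mG in F_2^6, then tally its weight.
  m = 0000 → c = 000000, weight = 0.
  m = 1000 → c = 101011, weight = 4.
  m = 0100 → c = 101001, weight = 3.
  m = 1100 → c = 000010, weight = 1.
  m = 0010 → c = 111011, weight = 5.
  m = 1010 → c = 010000, weight = 1.
  m = 0110 → c = 010010, weight = 2.
  m = 1110 → c = 111001, weight = 4.
  m = 0001 → c = 001001, weight = 2.
  m = 1001 → c = 100010, weight = 2.
  m = 0101 → c = 100000, weight = 1.
  m = 1101 → c = 001011, weight = 3.
  m = 0011 → c = 110010, weight = 3.
  m = 1011 → c = 011001, weight = 3.
  m = 0111 → c = 011011, weight = 4.
  m = 1111 → c = 110000, weight = 2.
Tally weights:
  weight 0: 1 codewords.
  weight 1: 3 codewords.
  weight 2: 4 codewords.
  weight 3: 4 codewords.
  weight 4: 3 codewords.
  weight 5: 1 codewords.
Minimum distance d = smallest w > 0 with A_w > 0 = 1.
Sanity: Σ A_w = 16 = 2^4 = 16 ✓.


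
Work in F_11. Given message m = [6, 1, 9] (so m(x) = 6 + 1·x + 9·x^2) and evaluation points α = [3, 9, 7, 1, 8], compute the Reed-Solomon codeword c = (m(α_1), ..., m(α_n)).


c = [2, 7, 3, 5, 7]

Message polynomial: m(x) = 6 + 1·x + 9·x^2 (mod 11).
For each evaluation point α_i, compute m(α_i) mod 11:
  α_1 = 3: Horner steps 9 → 6 → 2, so m(3) = 2.
  α_2 = 9: Horner steps 9 → 5 → 7, so m(9) = 7.
  α_3 = 7: Horner steps 9 → 9 → 3, so m(7) = 3.
  α_4 = 1: Horner steps 9 → 10 → 5, so m(1) = 5.
  α_5 = 8: Horner steps 9 → 7 → 7, so m(8) = 7.
Codeword c = [2, 7, 3, 5, 7] ∈ F_11^5.


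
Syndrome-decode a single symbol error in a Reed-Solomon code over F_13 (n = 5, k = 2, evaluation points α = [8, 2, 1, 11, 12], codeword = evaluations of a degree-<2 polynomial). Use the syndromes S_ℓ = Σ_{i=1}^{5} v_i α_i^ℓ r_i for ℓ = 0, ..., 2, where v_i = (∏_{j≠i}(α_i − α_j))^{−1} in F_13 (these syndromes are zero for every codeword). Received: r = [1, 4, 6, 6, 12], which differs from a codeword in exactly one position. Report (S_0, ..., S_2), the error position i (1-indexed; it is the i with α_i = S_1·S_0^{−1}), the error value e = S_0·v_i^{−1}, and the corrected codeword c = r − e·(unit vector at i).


S = (7, 7, 7), error at position 3, error magnitude e = 8, c = [1, 4, 11, 6, 12].

Step 1: column multipliers v_i = (∏_{j≠i}(α_i − α_j))^{−1} mod 13.
  i = 1 (α = 8): (8−2)(8−1)(8−11)(8−12) = 6·7·(−3)·(−4) = 504 ≡ 10, so v_1 = 10^{−1} = 4 (mod 13).
  i = 2 (α = 2): (2−8)(2−1)(2−11)(2−12) = (−6)·1·(−9)·(−10) = −540 ≡ 6, so v_2 = 6^{−1} = 11 (mod 13).
  i = 3 (α = 1): (1−8)(1−2)(1−11)(1−12) = (−7)·(−1)·(−10)·(−11) = 770 ≡ 3, so v_3 = 3^{−1} = 9 (mod 13).
  i = 4 (α = 11): (11−8)(11−2)(11−1)(11−12) = 3·9·10·(−1) = −270 ≡ 3, so v_4 = 3^{−1} = 9 (mod 13).
  i = 5 (α = 12): (12−8)(12−2)(12−1)(12−11) = 4·10·11·1 = 440 ≡ 11, so v_5 = 11^{−1} = 6 (mod 13).
  v = [4, 11, 9, 9, 6].
Step 2: syndromes of r = [1, 4, 6, 6, 12] (all sums mod 13).
  S_0 = Σ v_i r_i = 4·1 + 11·4 + 9·6 + 9·6 + 6·12 = 228 ≡ 7.
  S_1 = Σ v_i α_i r_i = 4·8·1 + 11·2·4 + 9·1·6 + 9·11·6 + 6·12·12 = 1632 ≡ 7.
  α_i^2 mod 13 = [12, 4, 1, 4, 1].
  S_2 = Σ v_i α_i^2 r_i = 4·12·1 + 11·4·4 + 9·1·6 + 9·4·6 + 6·1·12 = 566 ≡ 7.
  S = (7, 7, 7) ≠ 0, so r is not a codeword (an error is present).
Step 3: locate the error. For a single error e at position i, S_ℓ = v_i·e·α_i^ℓ, so α_err = S_1/S_0.
  S_0^{−1} = 7^{−1} = 2 (mod 13), so α_err = 7·2 = 14 ≡ 1 = α_3. Error position i = 3.
  Consistency check: S_2/S_1 = 7·2 = 14 ≡ 1 = α_err ✓ (single-error assumption holds).
Step 4: error magnitude e = S_0/v_3 = S_0·∏_{j≠3}(α_3 − α_j) = 7·3 = 21 ≡ 8 (mod 13).
Step 5: correct position 3: c_3 = r_3 − e = 6 − 8 ≡ 11 (mod 13). Hence c = [1, 4, 11, 6, 12].
  Check: interpolating c through the α_i gives m(x) = 5 + 6·x (degree < 2) with m(α_i) = c_i for every i, so c is indeed a codeword.


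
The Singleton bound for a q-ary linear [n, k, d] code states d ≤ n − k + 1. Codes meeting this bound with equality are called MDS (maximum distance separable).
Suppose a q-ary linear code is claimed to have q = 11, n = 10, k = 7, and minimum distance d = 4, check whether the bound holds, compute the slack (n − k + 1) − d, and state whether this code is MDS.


Singleton RHS = n − k + 1 = 4, slack = 0, bound satisfied, MDS.

Singleton bound: d ≤ n − k + 1.
Here n = 10, k = 7, so n − k + 1 = 4.
Given d = 4, check d ≤ 4: YES.
Slack = (n − k + 1) − d = 0.
The code is MDS (slack = 0).
Description: the claimed parameters are [10, 7, 4]_11; such a code would be MDS (meets Singleton bound).


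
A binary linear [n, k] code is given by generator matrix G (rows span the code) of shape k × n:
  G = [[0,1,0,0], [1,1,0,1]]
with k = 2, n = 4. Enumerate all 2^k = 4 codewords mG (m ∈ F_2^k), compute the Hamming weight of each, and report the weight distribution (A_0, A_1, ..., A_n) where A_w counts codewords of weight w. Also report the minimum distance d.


Weight distribution: A_0 = 1, A_1 = 1, A_2 = 1, A_3 = 1. Minimum distance d = 1.

Enumerate all 2^2 = 4 messages m ∈ F_2^2.
For each, compute codeword c = mG in F_2^4, then tally its weight.
  m = 00 → c = 0000, weight = 0.
  m = 10 → c = 0100, weight = 1.
  m = 01 → c = 1101, weight = 3.
  m = 11 → c = 1001, weight = 2.
Tally weights:
  weight 0: 1 codewords.
  weight 1: 1 codewords.
  weight 2: 1 codewords.
  weight 3: 1 codewords.
Minimum distance d = smallest w > 0 with A_w > 0 = 1.
Sanity: Σ A_w = 4 = 2^2 = 4 ✓.


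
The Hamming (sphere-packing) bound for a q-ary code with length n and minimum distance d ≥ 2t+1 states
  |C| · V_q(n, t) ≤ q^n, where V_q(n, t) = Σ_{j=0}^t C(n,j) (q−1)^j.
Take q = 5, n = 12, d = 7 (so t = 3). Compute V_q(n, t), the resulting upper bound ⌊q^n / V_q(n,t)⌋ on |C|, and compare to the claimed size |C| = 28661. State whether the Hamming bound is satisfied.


V_q(n, t) = 15185, q^n = 244140625, Hamming bound = 16077, |C| = 28661 > bound (violated).

Step 1: Compute V_q(n, t) = Σ_{j=0}^3 C(n, j) (q−1)^j.
  j = 0: C(12,0)·(4)^0 = 1·1 = 1.
  j = 1: C(12,1)·(4)^1 = 12·4 = 48.
  j = 2: C(12,2)·(4)^2 = 66·16 = 1056.
  j = 3: C(12,3)·(4)^3 = 220·64 = 14080.
  V_q(n, t) = 1 + 48 + 1056 + 14080 = 15185.
Step 2: q^n = 5^12 = 244140625.
Step 3: Hamming bound ⌊q^n / V_q(n,t)⌋ = ⌊244140625/15185⌋ = 16077.
Step 4: Compare |C| = 28661 to 16077: violated.
The claimed |C| lies above the Hamming bound, so no 5-ary code of length 12 with d ≥ 7 can have 28661 codewords.


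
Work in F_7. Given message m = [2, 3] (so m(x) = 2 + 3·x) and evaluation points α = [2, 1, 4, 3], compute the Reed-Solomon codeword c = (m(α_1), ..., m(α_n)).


c = [1, 5, 0, 4]

Message polynomial: m(x) = 2 + 3·x (mod 7).
For each evaluation point α_i, compute m(α_i) mod 7:
  α_1 = 2: Horner steps 3 → 1, so m(2) = 1.
  α_2 = 1: Horner steps 3 → 5, so m(1) = 5.
  α_3 = 4: Horner steps 3 → 0, so m(4) = 0.
  α_4 = 3: Horner steps 3 → 4, so m(3) = 4.
Codeword c = [1, 5, 0, 4] ∈ F_7^4.


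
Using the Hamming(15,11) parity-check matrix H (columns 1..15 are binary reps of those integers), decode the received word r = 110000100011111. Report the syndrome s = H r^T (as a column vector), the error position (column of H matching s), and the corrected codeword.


s = (1, 1, 1, 1)^T, error position = 15, corrected codeword c = 110000100011110

Compute s = H r^T mod 2 one row at a time:
  s_1 = 0 + 0 + 0 + 1 + 1 + 1 + 1 + 1 = 5 ≡ 1 (mod 2).
  s_2 = 0 + 0 + 0 + 1 + 1 + 1 + 1 + 1 = 5 ≡ 1 (mod 2).
  s_3 = 1 + 0 + 0 + 1 + 0 + 1 + 1 + 1 = 5 ≡ 1 (mod 2).
  s_4 = 1 + 0 + 0 + 1 + 0 + 1 + 1 + 1 = 5 ≡ 1 (mod 2).
s = (1, 1, 1, 1)^T — this equals column 15 of H (binary 1111), so error is at position 15.
Correct: flip bit 15 of r = 110000100011111 to get c = 110000100011110.


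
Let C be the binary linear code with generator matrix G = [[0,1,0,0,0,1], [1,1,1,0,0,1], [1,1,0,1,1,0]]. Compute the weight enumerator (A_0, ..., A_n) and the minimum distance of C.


Weight distribution: A_0 = 1, A_2 = 2, A_4 = 5. Minimum distance d = 2.

Enumerate all 2^3 = 8 messages m ∈ F_2^3.
For each, compute codeword c = mG in F_2^6, then tally its weight.
  m = 000 → c = 000000, weight = 0.
  m = 100 → c = 010001, weight = 2.
  m = 010 → c = 111001, weight = 4.
  m = 110 → c = 101000, weight = 2.
  m = 001 → c = 110110, weight = 4.
  m = 101 → c = 100111, weight = 4.
  m = 011 → c = 001111, weight = 4.
  m = 111 → c = 011110, weight = 4.
Tally weights:
  weight 0: 1 codewords.
  weight 2: 2 codewords.
  weight 4: 5 codewords.
Minimum distance d = smallest w > 0 with A_w > 0 = 2.
Sanity: Σ A_w = 8 = 2^3 = 8 ✓.


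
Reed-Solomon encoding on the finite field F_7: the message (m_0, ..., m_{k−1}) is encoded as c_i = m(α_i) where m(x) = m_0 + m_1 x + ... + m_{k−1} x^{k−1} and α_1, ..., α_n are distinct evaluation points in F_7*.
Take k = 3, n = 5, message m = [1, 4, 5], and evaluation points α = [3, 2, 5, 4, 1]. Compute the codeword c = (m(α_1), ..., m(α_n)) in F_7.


c = [2, 1, 6, 6, 3]

Message polynomial: m(x) = 1 + 4·x + 5·x^2 (mod 7).
For each evaluation point α_i, compute m(α_i) mod 7:
  α_1 = 3: Horner steps 5 → 5 → 2, so m(3) = 2.
  α_2 = 2: Horner steps 5 → 0 → 1, so m(2) = 1.
  α_3 = 5: Horner steps 5 → 1 → 6, so m(5) = 6.
  α_4 = 4: Horner steps 5 → 3 → 6, so m(4) = 6.
  α_5 = 1: Horner steps 5 → 2 → 3, so m(1) = 3.
Codeword c = [2, 1, 6, 6, 3] ∈ F_7^5.


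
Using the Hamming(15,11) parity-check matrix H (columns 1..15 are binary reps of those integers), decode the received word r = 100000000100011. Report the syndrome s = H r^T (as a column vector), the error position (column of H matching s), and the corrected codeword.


s = (1, 0, 1, 0)^T, error position = 10, corrected codeword c = 100000000000011

Compute s = H r^T mod 2 one row at a time:
  s_1 = 0 + 0 + 1 + 0 + 0 + 0 + 1 + 1 = 3 ≡ 1 (mod 2).
  s_2 = 0 + 0 + 0 + 0 + 0 + 0 + 1 + 1 = 2 ≡ 0 (mod 2).
  s_3 = 0 + 0 + 0 + 0 + 1 + 0 + 1 + 1 = 3 ≡ 1 (mod 2).
  s_4 = 1 + 0 + 0 + 0 + 0 + 0 + 0 + 1 = 2 ≡ 0 (mod 2).
s = (1, 0, 1, 0)^T — this equals column 10 of H (binary 1010), so error is at position 10.
Correct: flip bit 10 of r = 100000000100011 to get c = 100000000000011.


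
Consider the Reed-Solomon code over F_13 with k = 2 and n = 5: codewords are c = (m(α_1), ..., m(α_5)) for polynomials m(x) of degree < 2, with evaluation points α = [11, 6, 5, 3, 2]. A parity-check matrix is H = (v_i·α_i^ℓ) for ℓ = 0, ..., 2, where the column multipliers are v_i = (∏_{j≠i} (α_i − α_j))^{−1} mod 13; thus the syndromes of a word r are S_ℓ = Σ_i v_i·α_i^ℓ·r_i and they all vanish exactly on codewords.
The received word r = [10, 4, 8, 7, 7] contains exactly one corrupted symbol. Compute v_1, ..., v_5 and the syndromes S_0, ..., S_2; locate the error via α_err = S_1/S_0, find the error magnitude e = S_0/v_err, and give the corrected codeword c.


S = (1, 3, 9), error at position 4, error magnitude e = 4, c = [10, 4, 8, 3, 7].

Step 1: column multipliers v_i = (∏_{j≠i}(α_i − α_j))^{−1} mod 13.
  i = 1 (α = 11): (11−6)(11−5)(11−3)(11−2) = 5·6·8·9 = 2160 ≡ 2, so v_1 = 2^{−1} = 7 (mod 13).
  i = 2 (α = 6): (6−11)(6−5)(6−3)(6−2) = (−5)·1·3·4 = −60 ≡ 5, so v_2 = 5^{−1} = 8 (mod 13).
  i = 3 (α = 5): (5−11)(5−6)(5−3)(5−2) = (−6)·(−1)·2·3 = 36 ≡ 10, so v_3 = 10^{−1} = 4 (mod 13).
  i = 4 (α = 3): (3−11)(3−6)(3−5)(3−2) = (−8)·(−3)·(−2)·1 = −48 ≡ 4, so v_4 = 4^{−1} = 10 (mod 13).
  i = 5 (α = 2): (2−11)(2−6)(2−5)(2−3) = (−9)·(−4)·(−3)·(−1) = 108 ≡ 4, so v_5 = 4^{−1} = 10 (mod 13).
  v = [7, 8, 4, 10, 10].
Step 2: syndromes of r = [10, 4, 8, 7, 7] (all sums mod 13).
  S_0 = Σ v_i r_i = 7·10 + 8·4 + 4·8 + 10·7 + 10·7 = 274 ≡ 1.
  S_1 = Σ v_i α_i r_i = 7·11·10 + 8·6·4 + 4·5·8 + 10·3·7 + 10·2·7 = 1472 ≡ 3.
  α_i^2 mod 13 = [4, 10, 12, 9, 4].
  S_2 = Σ v_i α_i^2 r_i = 7·4·10 + 8·10·4 + 4·12·8 + 10·9·7 + 10·4·7 = 1894 ≡ 9.
  S = (1, 3, 9) ≠ 0, so r is not a codeword (an error is present).
Step 3: locate the error. For a single error e at position i, S_ℓ = v_i·e·α_i^ℓ, so α_err = S_1/S_0.
  S_0^{−1} = 1^{−1} = 1 (mod 13), so α_err = 3·1 = 3 ≡ 3 = α_4. Error position i = 4.
  Consistency check: S_2/S_1 = 9·9 = 81 ≡ 3 = α_err ✓ (single-error assumption holds).
Step 4: error magnitude e = S_0/v_4 = S_0·∏_{j≠4}(α_4 − α_j) = 1·4 = 4 ≡ 4 (mod 13).
Step 5: correct position 4: c_4 = r_4 − e = 7 − 4 ≡ 3 (mod 13). Hence c = [10, 4, 8, 3, 7].
  Check: interpolating c through the α_i gives m(x) = 2 + 9·x (degree < 2) with m(α_i) = c_i for every i, so c is indeed a codeword.


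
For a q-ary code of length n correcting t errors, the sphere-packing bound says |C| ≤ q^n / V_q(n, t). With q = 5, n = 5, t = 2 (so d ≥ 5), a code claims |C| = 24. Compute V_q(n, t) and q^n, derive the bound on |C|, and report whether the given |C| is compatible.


V_q(n, t) = 181, q^n = 3125, Hamming bound = 17, |C| = 24 > bound (violated).

Step 1: Compute V_q(n, t) = Σ_{j=0}^2 C(n, j) (q−1)^j.
  j = 0: C(5,0)·(4)^0 = 1·1 = 1.
  j = 1: C(5,1)·(4)^1 = 5·4 = 20.
  j = 2: C(5,2)·(4)^2 = 10·16 = 160.
  V_q(n, t) = 1 + 20 + 160 = 181.
Step 2: q^n = 5^5 = 3125.
Step 3: Hamming bound ⌊q^n / V_q(n,t)⌋ = ⌊3125/181⌋ = 17.
Step 4: Compare |C| = 24 to 17: violated.
The claimed |C| lies above the Hamming bound, so no 5-ary code of length 5 with d ≥ 5 can have 24 codewords.


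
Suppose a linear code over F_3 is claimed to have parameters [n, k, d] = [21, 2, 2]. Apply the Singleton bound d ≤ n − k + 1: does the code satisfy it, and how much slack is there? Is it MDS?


Singleton RHS = n − k + 1 = 20, slack = 18, bound satisfied, not MDS.

Singleton bound: d ≤ n − k + 1.
Here n = 21, k = 2, so n − k + 1 = 20.
Given d = 2, check d ≤ 20: YES.
Slack = (n − k + 1) − d = 18.
The code is NOT MDS (slack = 18 > 0).
Description: the claimed parameters are [21, 2, 2]_3; such a code would be non-MDS.


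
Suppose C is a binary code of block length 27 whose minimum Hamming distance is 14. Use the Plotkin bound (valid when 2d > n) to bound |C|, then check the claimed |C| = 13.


Plotkin bound M ≤ 28; given |C| = 13 ≤ bound (satisfied).

Check applicability: 2d = 28, n = 27.
2d − n = 1 > 0, so Plotkin applies.
Compute d/(2d−n) = 14/1 ≈ 14.0000.
⌊d/(2d−n)⌋ = 14.
Plotkin bound: M ≤ 2·14 = 28.
Given |C| = 13, check: satisfied.
This |C| is below the Plotkin bound.


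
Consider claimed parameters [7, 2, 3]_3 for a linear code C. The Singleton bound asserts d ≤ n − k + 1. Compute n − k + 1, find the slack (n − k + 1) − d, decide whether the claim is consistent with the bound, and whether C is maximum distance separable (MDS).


Singleton RHS = n − k + 1 = 6, slack = 3, bound satisfied, not MDS.

Singleton bound: d ≤ n − k + 1.
Here n = 7, k = 2, so n − k + 1 = 6.
Given d = 3, check d ≤ 6: YES.
Slack = (n − k + 1) − d = 3.
The code is NOT MDS (slack = 3 > 0).
Description: the claimed parameters are [7, 2, 3]_3; such a code would be non-MDS.


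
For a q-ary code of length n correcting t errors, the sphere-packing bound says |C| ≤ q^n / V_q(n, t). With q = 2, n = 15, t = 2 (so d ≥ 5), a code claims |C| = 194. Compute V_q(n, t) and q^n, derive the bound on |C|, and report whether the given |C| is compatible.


V_q(n, t) = 121, q^n = 32768, Hamming bound = 270, |C| = 194 ≤ bound (satisfied).

Step 1: Compute V_q(n, t) = Σ_{j=0}^2 C(n, j) (q−1)^j.
  j = 0: C(15,0)·(1)^0 = 1·1 = 1.
  j = 1: C(15,1)·(1)^1 = 15·1 = 15.
  j = 2: C(15,2)·(1)^2 = 105·1 = 105.
  V_q(n, t) = 1 + 15 + 105 = 121.
Step 2: q^n = 2^15 = 32768.
Step 3: Hamming bound ⌊q^n / V_q(n,t)⌋ = ⌊32768/121⌋ = 270.
Step 4: Compare |C| = 194 to 270: satisfied.
The claimed |C| lies below the Hamming bound.


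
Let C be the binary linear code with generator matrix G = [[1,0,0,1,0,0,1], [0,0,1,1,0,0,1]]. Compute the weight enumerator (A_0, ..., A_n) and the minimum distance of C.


Weight distribution: A_0 = 1, A_2 = 1, A_3 = 2. Minimum distance d = 2.

Enumerate all 2^2 = 4 messages m ∈ F_2^2.
For each, compute codeword c = mG in F_2^7, then tally its weight.
  m = 00 → c = 0000000, weight = 0.
  m = 10 → c = 1001001, weight = 3.
  m = 01 → c = 0011001, weight = 3.
  m = 11 → c = 1010000, weight = 2.
Tally weights:
  weight 0: 1 codewords.
  weight 2: 1 codewords.
  weight 3: 2 codewords.
Minimum distance d = smallest w > 0 with A_w > 0 = 2.
Sanity: Σ A_w = 4 = 2^2 = 4 ✓.


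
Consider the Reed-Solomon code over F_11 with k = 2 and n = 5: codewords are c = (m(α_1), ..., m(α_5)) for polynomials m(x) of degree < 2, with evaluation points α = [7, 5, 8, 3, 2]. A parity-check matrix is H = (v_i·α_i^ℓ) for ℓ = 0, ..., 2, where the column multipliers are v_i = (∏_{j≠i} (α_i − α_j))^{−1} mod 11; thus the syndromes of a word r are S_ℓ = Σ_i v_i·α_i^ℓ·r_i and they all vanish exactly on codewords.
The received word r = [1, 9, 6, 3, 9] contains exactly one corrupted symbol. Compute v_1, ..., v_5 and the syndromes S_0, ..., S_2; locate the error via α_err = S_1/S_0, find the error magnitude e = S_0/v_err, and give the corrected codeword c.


S = (6, 8, 7), error at position 2, error magnitude e = 7, c = [1, 2, 6, 3, 9].

Step 1: column multipliers v_i = (∏_{j≠i}(α_i − α_j))^{−1} mod 11.
  i = 1 (α = 7): (7−5)(7−8)(7−3)(7−2) = 2·(−1)·4·5 = −40 ≡ 4, so v_1 = 4^{−1} = 3 (mod 11).
  i = 2 (α = 5): (5−7)(5−8)(5−3)(5−2) = (−2)·(−3)·2·3 = 36 ≡ 3, so v_2 = 3^{−1} = 4 (mod 11).
  i = 3 (α = 8): (8−7)(8−5)(8−3)(8−2) = 1·3·5·6 = 90 ≡ 2, so v_3 = 2^{−1} = 6 (mod 11).
  i = 4 (α = 3): (3−7)(3−5)(3−8)(3−2) = (−4)·(−2)·(−5)·1 = −40 ≡ 4, so v_4 = 4^{−1} = 3 (mod 11).
  i = 5 (α = 2): (2−7)(2−5)(2−8)(2−3) = (−5)·(−3)·(−6)·(−1) = 90 ≡ 2, so v_5 = 2^{−1} = 6 (mod 11).
  v = [3, 4, 6, 3, 6].
Step 2: syndromes of r = [1, 9, 6, 3, 9] (all sums mod 11).
  S_0 = Σ v_i r_i = 3·1 + 4·9 + 6·6 + 3·3 + 6·9 = 138 ≡ 6.
  S_1 = Σ v_i α_i r_i = 3·7·1 + 4·5·9 + 6·8·6 + 3·3·3 + 6·2·9 = 624 ≡ 8.
  α_i^2 mod 11 = [5, 3, 9, 9, 4].
  S_2 = Σ v_i α_i^2 r_i = 3·5·1 + 4·3·9 + 6·9·6 + 3·9·3 + 6·4·9 = 744 ≡ 7.
  S = (6, 8, 7) ≠ 0, so r is not a codeword (an error is present).
Step 3: locate the error. For a single error e at position i, S_ℓ = v_i·e·α_i^ℓ, so α_err = S_1/S_0.
  S_0^{−1} = 6^{−1} = 2 (mod 11), so α_err = 8·2 = 16 ≡ 5 = α_2. Error position i = 2.
  Consistency check: S_2/S_1 = 7·7 = 49 ≡ 5 = α_err ✓ (single-error assumption holds).
Step 4: error magnitude e = S_0/v_2 = S_0·∏_{j≠2}(α_2 − α_j) = 6·3 = 18 ≡ 7 (mod 11).
Step 5: correct position 2: c_2 = r_2 − e = 9 − 7 ≡ 2 (mod 11). Hence c = [1, 2, 6, 3, 9].
  Check: interpolating c through the α_i gives m(x) = 10 + 5·x (degree < 2) with m(α_i) = c_i for every i, so c is indeed a codeword.


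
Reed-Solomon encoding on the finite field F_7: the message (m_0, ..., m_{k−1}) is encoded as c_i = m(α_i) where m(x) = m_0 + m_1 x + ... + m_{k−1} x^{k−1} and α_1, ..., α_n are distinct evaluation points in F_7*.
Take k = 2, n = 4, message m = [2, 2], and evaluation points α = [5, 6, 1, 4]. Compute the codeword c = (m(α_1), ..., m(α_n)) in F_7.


c = [5, 0, 4, 3]

Message polynomial: m(x) = 2 + 2·x (mod 7).
For each evaluation point α_i, compute m(α_i) mod 7:
  α_1 = 5: Horner steps 2 → 5, so m(5) = 5.
  α_2 = 6: Horner steps 2 → 0, so m(6) = 0.
  α_3 = 1: Horner steps 2 → 4, so m(1) = 4.
  α_4 = 4: Horner steps 2 → 3, so m(4) = 3.
Codeword c = [5, 0, 4, 3] ∈ F_7^4.


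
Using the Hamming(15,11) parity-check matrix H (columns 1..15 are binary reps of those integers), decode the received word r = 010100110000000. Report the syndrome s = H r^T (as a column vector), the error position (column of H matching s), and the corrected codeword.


s = (1, 0, 0, 1)^T, error position = 9, corrected codeword c = 010100111000000

Compute s = H r^T mod 2 one row at a time:
  s_1 = 1 + 0 + 0 + 0 + 0 + 0 + 0 + 0 = 1 ≡ 1 (mod 2).
  s_2 = 1 + 0 + 0 + 1 + 0 + 0 + 0 + 0 = 2 ≡ 0 (mod 2).
  s_3 = 1 + 0 + 0 + 1 + 0 + 0 + 0 + 0 = 2 ≡ 0 (mod 2).
  s_4 = 0 + 0 + 0 + 1 + 0 + 0 + 0 + 0 = 1 ≡ 1 (mod 2).
s = (1, 0, 0, 1)^T — this equals column 9 of H (binary 1001), so error is at position 9.
Correct: flip bit 9 of r = 010100110000000 to get c = 010100111000000.
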